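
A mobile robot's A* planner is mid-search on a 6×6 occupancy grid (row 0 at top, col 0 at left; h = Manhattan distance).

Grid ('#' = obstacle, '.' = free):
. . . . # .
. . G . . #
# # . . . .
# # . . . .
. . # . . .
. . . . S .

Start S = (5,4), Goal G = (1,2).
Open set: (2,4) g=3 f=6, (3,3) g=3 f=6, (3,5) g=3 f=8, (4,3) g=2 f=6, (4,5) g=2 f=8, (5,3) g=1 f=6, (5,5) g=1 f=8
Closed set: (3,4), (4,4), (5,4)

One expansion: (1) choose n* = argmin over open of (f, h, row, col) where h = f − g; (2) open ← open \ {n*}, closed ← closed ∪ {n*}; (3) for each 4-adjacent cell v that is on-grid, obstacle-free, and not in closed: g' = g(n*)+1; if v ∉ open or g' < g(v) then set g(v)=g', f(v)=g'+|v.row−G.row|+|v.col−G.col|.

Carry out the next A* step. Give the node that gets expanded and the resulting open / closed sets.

expanded=(2,4); open=[(1,4) g=4 f=6, (2,3) g=4 f=6, (2,5) g=4 f=8, (3,3) g=3 f=6, (3,5) g=3 f=8, (4,3) g=2 f=6, (4,5) g=2 f=8, (5,3) g=1 f=6, (5,5) g=1 f=8]; closed=[(2,4), (3,4), (4,4), (5,4)]

step 1: expand (2,4) (f=6, h=3) → closed; open now [(1,4) g=4 f=6, (2,3) g=4 f=6, (2,5) g=4 f=8, (3,3) g=3 f=6, (3,5) g=3 f=8, (4,3) g=2 f=6, (4,5) g=2 f=8, (5,3) g=1 f=6, (5,5) g=1 f=8]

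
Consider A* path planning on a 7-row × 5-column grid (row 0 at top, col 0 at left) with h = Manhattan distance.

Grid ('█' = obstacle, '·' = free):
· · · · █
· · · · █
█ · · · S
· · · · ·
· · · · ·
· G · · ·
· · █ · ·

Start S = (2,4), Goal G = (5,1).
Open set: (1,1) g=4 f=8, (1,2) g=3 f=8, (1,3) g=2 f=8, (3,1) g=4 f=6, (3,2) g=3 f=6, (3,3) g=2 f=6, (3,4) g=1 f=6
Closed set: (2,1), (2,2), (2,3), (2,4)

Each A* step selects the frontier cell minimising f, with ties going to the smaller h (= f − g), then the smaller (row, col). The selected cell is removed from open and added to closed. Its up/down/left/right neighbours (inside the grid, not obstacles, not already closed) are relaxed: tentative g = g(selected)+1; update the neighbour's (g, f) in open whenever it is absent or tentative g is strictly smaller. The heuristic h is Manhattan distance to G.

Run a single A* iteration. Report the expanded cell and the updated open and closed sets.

expanded=(3,1); open=[(1,1) g=4 f=8, (1,2) g=3 f=8, (1,3) g=2 f=8, (3,0) g=5 f=8, (3,2) g=3 f=6, (3,3) g=2 f=6, (3,4) g=1 f=6, (4,1) g=5 f=6]; closed=[(2,1), (2,2), (2,3), (2,4), (3,1)]

step 1: expand (3,1) (f=6, h=2) → closed; open now [(1,1) g=4 f=8, (1,2) g=3 f=8, (1,3) g=2 f=8, (3,0) g=5 f=8, (3,2) g=3 f=6, (3,3) g=2 f=6, (3,4) g=1 f=6, (4,1) g=5 f=6]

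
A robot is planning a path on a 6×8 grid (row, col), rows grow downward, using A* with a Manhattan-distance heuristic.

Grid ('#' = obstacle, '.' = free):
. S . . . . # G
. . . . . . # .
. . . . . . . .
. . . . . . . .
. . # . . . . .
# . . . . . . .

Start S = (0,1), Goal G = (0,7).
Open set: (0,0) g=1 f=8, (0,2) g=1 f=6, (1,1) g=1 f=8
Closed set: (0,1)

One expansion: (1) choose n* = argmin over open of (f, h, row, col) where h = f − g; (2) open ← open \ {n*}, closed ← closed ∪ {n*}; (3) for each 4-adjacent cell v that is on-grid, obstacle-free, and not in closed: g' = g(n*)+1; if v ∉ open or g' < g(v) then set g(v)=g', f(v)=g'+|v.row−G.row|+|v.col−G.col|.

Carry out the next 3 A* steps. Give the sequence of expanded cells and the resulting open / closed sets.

order=[(0,2) → (0,3) → (0,4)]; open=[(0,0) g=1 f=8, (0,5) g=4 f=6, (1,1) g=1 f=8, (1,2) g=2 f=8, (1,3) g=3 f=8, (1,4) g=4 f=8]; closed=[(0,1), (0,2), (0,3), (0,4)]

step 1: expand (0,2) (f=6, h=5) → closed; open now [(0,0) g=1 f=8, (0,3) g=2 f=6, (1,1) g=1 f=8, (1,2) g=2 f=8]
step 2: expand (0,3) (f=6, h=4) → closed; open now [(0,0) g=1 f=8, (0,4) g=3 f=6, (1,1) g=1 f=8, (1,2) g=2 f=8, (1,3) g=3 f=8]
step 3: expand (0,4) (f=6, h=3) → closed; open now [(0,0) g=1 f=8, (0,5) g=4 f=6, (1,1) g=1 f=8, (1,2) g=2 f=8, (1,3) g=3 f=8, (1,4) g=4 f=8]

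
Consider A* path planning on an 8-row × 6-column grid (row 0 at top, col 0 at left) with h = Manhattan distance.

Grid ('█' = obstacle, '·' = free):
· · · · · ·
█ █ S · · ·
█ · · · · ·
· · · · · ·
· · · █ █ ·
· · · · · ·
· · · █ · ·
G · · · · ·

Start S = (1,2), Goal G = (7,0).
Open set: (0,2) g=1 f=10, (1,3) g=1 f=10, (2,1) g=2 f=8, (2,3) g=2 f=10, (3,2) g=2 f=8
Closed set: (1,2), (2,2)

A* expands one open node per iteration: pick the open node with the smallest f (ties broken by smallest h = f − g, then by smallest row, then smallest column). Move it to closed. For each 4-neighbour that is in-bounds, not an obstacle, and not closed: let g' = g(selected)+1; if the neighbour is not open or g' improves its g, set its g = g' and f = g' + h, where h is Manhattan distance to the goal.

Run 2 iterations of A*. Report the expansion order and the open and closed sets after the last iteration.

order=[(2,1) → (3,1)]; open=[(0,2) g=1 f=10, (1,3) g=1 f=10, (2,3) g=2 f=10, (3,0) g=4 f=8, (3,2) g=2 f=8, (4,1) g=4 f=8]; closed=[(1,2), (2,1), (2,2), (3,1)]

step 1: expand (2,1) (f=8, h=6) → closed; open now [(0,2) g=1 f=10, (1,3) g=1 f=10, (2,3) g=2 f=10, (3,1) g=3 f=8, (3,2) g=2 f=8]
step 2: expand (3,1) (f=8, h=5) → closed; open now [(0,2) g=1 f=10, (1,3) g=1 f=10, (2,3) g=2 f=10, (3,0) g=4 f=8, (3,2) g=2 f=8, (4,1) g=4 f=8]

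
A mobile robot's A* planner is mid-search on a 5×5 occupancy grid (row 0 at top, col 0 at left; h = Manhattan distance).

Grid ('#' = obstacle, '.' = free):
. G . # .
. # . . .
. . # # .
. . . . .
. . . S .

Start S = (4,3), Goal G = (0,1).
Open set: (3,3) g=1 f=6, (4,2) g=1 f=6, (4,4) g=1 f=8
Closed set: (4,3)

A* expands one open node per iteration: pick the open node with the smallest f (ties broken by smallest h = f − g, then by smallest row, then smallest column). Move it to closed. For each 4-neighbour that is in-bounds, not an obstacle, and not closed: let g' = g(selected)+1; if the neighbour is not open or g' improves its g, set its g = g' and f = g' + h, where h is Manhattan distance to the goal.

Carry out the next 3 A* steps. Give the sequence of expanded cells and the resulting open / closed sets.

step 1: expand (3,3) (f=6, h=5) → closed; open now [(3,2) g=2 f=6, (3,4) g=2 f=8, (4,2) g=1 f=6, (4,4) g=1 f=8]
step 2: expand (3,2) (f=6, h=4) → closed; open now [(3,1) g=3 f=6, (3,4) g=2 f=8, (4,2) g=1 f=6, (4,4) g=1 f=8]
step 3: expand (3,1) (f=6, h=3) → closed; open now [(2,1) g=4 f=6, (3,0) g=4 f=8, (3,4) g=2 f=8, (4,1) g=4 f=8, (4,2) g=1 f=6, (4,4) g=1 f=8]

order=[(3,3) → (3,2) → (3,1)]; open=[(2,1) g=4 f=6, (3,0) g=4 f=8, (3,4) g=2 f=8, (4,1) g=4 f=8, (4,2) g=1 f=6, (4,4) g=1 f=8]; closed=[(3,1), (3,2), (3,3), (4,3)]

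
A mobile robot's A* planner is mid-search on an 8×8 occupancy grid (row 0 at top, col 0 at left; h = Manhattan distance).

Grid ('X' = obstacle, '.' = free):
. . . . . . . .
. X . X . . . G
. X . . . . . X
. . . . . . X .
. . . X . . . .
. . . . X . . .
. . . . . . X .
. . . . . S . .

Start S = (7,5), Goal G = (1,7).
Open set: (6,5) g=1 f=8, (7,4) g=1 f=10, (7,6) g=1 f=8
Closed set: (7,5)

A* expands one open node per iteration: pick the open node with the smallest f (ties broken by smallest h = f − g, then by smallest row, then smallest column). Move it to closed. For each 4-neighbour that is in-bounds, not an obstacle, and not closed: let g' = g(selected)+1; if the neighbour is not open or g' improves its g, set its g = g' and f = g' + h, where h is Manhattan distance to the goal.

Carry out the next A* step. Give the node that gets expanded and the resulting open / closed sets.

step 1: expand (6,5) (f=8, h=7) → closed; open now [(5,5) g=2 f=8, (6,4) g=2 f=10, (7,4) g=1 f=10, (7,6) g=1 f=8]

expanded=(6,5); open=[(5,5) g=2 f=8, (6,4) g=2 f=10, (7,4) g=1 f=10, (7,6) g=1 f=8]; closed=[(6,5), (7,5)]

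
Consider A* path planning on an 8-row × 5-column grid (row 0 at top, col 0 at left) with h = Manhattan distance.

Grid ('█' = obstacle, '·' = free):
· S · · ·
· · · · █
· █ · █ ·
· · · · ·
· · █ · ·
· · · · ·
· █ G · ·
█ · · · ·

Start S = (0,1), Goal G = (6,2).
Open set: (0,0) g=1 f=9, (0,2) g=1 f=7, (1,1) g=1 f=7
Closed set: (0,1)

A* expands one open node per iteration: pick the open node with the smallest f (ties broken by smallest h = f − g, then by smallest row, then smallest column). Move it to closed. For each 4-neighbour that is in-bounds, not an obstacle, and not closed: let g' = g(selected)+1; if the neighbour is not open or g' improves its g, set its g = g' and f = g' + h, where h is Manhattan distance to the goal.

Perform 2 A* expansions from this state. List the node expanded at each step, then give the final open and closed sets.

order=[(0,2) → (1,2)]; open=[(0,0) g=1 f=9, (0,3) g=2 f=9, (1,1) g=1 f=7, (1,3) g=3 f=9, (2,2) g=3 f=7]; closed=[(0,1), (0,2), (1,2)]

step 1: expand (0,2) (f=7, h=6) → closed; open now [(0,0) g=1 f=9, (0,3) g=2 f=9, (1,1) g=1 f=7, (1,2) g=2 f=7]
step 2: expand (1,2) (f=7, h=5) → closed; open now [(0,0) g=1 f=9, (0,3) g=2 f=9, (1,1) g=1 f=7, (1,3) g=3 f=9, (2,2) g=3 f=7]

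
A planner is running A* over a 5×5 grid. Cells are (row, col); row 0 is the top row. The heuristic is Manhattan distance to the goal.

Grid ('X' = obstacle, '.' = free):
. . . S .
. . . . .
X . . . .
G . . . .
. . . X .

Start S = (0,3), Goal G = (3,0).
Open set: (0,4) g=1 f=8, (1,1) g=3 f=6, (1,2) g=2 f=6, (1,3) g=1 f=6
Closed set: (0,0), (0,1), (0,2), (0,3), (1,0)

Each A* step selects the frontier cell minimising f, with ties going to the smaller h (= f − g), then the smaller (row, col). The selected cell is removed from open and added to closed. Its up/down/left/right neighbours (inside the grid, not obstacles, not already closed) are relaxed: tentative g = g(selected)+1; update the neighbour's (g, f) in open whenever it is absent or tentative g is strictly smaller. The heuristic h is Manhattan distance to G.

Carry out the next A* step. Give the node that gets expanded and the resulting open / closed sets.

expanded=(1,1); open=[(0,4) g=1 f=8, (1,2) g=2 f=6, (1,3) g=1 f=6, (2,1) g=4 f=6]; closed=[(0,0), (0,1), (0,2), (0,3), (1,0), (1,1)]

step 1: expand (1,1) (f=6, h=3) → closed; open now [(0,4) g=1 f=8, (1,2) g=2 f=6, (1,3) g=1 f=6, (2,1) g=4 f=6]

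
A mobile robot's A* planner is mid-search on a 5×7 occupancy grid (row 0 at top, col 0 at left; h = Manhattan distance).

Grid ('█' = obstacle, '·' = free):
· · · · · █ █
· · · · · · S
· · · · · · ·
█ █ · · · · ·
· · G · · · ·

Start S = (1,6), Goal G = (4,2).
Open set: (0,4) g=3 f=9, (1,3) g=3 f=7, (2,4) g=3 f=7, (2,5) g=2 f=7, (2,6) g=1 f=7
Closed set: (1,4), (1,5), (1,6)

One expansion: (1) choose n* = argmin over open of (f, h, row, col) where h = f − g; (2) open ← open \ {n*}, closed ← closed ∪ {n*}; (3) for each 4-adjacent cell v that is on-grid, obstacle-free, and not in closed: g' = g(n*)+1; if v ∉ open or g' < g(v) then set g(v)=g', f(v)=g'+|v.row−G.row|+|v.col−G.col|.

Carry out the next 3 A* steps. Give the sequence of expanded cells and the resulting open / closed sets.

step 1: expand (1,3) (f=7, h=4) → closed; open now [(0,3) g=4 f=9, (0,4) g=3 f=9, (1,2) g=4 f=7, (2,3) g=4 f=7, (2,4) g=3 f=7, (2,5) g=2 f=7, (2,6) g=1 f=7]
step 2: expand (1,2) (f=7, h=3) → closed; open now [(0,2) g=5 f=9, (0,3) g=4 f=9, (0,4) g=3 f=9, (1,1) g=5 f=9, (2,2) g=5 f=7, (2,3) g=4 f=7, (2,4) g=3 f=7, (2,5) g=2 f=7, (2,6) g=1 f=7]
step 3: expand (2,2) (f=7, h=2) → closed; open now [(0,2) g=5 f=9, (0,3) g=4 f=9, (0,4) g=3 f=9, (1,1) g=5 f=9, (2,1) g=6 f=9, (2,3) g=4 f=7, (2,4) g=3 f=7, (2,5) g=2 f=7, (2,6) g=1 f=7, (3,2) g=6 f=7]

order=[(1,3) → (1,2) → (2,2)]; open=[(0,2) g=5 f=9, (0,3) g=4 f=9, (0,4) g=3 f=9, (1,1) g=5 f=9, (2,1) g=6 f=9, (2,3) g=4 f=7, (2,4) g=3 f=7, (2,5) g=2 f=7, (2,6) g=1 f=7, (3,2) g=6 f=7]; closed=[(1,2), (1,3), (1,4), (1,5), (1,6), (2,2)]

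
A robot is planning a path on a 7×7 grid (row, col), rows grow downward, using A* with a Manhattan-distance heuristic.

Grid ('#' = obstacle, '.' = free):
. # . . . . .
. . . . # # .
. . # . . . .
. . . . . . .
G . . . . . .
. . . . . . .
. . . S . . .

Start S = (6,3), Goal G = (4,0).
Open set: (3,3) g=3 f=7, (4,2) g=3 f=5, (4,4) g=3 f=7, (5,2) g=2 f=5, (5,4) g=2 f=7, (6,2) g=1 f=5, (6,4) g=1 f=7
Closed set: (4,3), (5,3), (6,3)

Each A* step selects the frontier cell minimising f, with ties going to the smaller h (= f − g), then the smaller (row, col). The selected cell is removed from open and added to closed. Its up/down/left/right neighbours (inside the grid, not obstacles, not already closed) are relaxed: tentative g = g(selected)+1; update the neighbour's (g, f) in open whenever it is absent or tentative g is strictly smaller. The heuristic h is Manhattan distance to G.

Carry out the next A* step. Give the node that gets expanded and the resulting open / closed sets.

step 1: expand (4,2) (f=5, h=2) → closed; open now [(3,2) g=4 f=7, (3,3) g=3 f=7, (4,1) g=4 f=5, (4,4) g=3 f=7, (5,2) g=2 f=5, (5,4) g=2 f=7, (6,2) g=1 f=5, (6,4) g=1 f=7]

expanded=(4,2); open=[(3,2) g=4 f=7, (3,3) g=3 f=7, (4,1) g=4 f=5, (4,4) g=3 f=7, (5,2) g=2 f=5, (5,4) g=2 f=7, (6,2) g=1 f=5, (6,4) g=1 f=7]; closed=[(4,2), (4,3), (5,3), (6,3)]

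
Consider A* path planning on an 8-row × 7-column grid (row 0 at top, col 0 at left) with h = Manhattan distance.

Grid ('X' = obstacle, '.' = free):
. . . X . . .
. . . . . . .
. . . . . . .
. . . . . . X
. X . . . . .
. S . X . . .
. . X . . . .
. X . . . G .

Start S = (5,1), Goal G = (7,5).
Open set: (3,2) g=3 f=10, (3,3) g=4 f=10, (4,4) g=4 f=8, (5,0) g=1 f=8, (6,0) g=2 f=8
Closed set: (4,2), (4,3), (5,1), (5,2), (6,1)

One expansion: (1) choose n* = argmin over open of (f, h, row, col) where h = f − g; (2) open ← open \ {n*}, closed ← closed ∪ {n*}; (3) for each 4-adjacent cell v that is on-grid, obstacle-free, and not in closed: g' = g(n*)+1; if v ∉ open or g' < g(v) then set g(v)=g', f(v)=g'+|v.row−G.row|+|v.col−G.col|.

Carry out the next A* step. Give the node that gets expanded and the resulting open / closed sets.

step 1: expand (4,4) (f=8, h=4) → closed; open now [(3,2) g=3 f=10, (3,3) g=4 f=10, (3,4) g=5 f=10, (4,5) g=5 f=8, (5,0) g=1 f=8, (5,4) g=5 f=8, (6,0) g=2 f=8]

expanded=(4,4); open=[(3,2) g=3 f=10, (3,3) g=4 f=10, (3,4) g=5 f=10, (4,5) g=5 f=8, (5,0) g=1 f=8, (5,4) g=5 f=8, (6,0) g=2 f=8]; closed=[(4,2), (4,3), (4,4), (5,1), (5,2), (6,1)]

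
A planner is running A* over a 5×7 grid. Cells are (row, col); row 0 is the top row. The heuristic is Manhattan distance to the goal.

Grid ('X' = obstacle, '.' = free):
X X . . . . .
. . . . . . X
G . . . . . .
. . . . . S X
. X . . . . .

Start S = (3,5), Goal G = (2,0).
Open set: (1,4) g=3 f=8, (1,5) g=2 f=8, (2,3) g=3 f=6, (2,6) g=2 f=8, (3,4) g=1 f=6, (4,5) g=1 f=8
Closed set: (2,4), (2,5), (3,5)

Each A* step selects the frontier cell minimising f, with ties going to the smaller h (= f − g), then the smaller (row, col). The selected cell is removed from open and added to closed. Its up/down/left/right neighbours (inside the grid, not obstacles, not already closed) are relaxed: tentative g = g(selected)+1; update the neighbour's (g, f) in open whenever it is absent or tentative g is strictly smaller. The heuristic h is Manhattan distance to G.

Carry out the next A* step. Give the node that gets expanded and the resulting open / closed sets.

step 1: expand (2,3) (f=6, h=3) → closed; open now [(1,3) g=4 f=8, (1,4) g=3 f=8, (1,5) g=2 f=8, (2,2) g=4 f=6, (2,6) g=2 f=8, (3,3) g=4 f=8, (3,4) g=1 f=6, (4,5) g=1 f=8]

expanded=(2,3); open=[(1,3) g=4 f=8, (1,4) g=3 f=8, (1,5) g=2 f=8, (2,2) g=4 f=6, (2,6) g=2 f=8, (3,3) g=4 f=8, (3,4) g=1 f=6, (4,5) g=1 f=8]; closed=[(2,3), (2,4), (2,5), (3,5)]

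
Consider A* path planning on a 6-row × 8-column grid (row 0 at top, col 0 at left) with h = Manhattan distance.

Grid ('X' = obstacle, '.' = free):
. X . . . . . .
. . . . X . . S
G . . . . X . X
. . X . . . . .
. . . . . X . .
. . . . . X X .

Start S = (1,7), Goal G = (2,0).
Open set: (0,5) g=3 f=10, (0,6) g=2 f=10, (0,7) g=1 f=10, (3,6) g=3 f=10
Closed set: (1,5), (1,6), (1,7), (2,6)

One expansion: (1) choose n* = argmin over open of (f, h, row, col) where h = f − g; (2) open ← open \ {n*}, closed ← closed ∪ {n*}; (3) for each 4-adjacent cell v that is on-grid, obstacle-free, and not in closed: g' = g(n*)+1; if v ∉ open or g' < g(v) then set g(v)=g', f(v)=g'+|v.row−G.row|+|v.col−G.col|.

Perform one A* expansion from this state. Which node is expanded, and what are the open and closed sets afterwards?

expanded=(0,5); open=[(0,4) g=4 f=10, (0,6) g=2 f=10, (0,7) g=1 f=10, (3,6) g=3 f=10]; closed=[(0,5), (1,5), (1,6), (1,7), (2,6)]

step 1: expand (0,5) (f=10, h=7) → closed; open now [(0,4) g=4 f=10, (0,6) g=2 f=10, (0,7) g=1 f=10, (3,6) g=3 f=10]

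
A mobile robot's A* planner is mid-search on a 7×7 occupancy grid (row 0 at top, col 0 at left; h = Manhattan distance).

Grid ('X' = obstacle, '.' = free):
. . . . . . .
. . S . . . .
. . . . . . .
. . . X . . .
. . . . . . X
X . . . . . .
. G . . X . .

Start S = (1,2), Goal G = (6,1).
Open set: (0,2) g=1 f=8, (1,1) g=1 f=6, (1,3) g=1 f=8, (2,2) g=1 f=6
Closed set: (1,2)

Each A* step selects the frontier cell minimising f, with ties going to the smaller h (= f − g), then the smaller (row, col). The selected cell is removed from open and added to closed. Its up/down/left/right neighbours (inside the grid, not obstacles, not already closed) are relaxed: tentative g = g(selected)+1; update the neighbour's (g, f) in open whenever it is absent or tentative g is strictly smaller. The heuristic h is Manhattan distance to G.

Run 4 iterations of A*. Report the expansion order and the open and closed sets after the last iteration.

step 1: expand (1,1) (f=6, h=5) → closed; open now [(0,1) g=2 f=8, (0,2) g=1 f=8, (1,0) g=2 f=8, (1,3) g=1 f=8, (2,1) g=2 f=6, (2,2) g=1 f=6]
step 2: expand (2,1) (f=6, h=4) → closed; open now [(0,1) g=2 f=8, (0,2) g=1 f=8, (1,0) g=2 f=8, (1,3) g=1 f=8, (2,0) g=3 f=8, (2,2) g=1 f=6, (3,1) g=3 f=6]
step 3: expand (3,1) (f=6, h=3) → closed; open now [(0,1) g=2 f=8, (0,2) g=1 f=8, (1,0) g=2 f=8, (1,3) g=1 f=8, (2,0) g=3 f=8, (2,2) g=1 f=6, (3,0) g=4 f=8, (3,2) g=4 f=8, (4,1) g=4 f=6]
step 4: expand (4,1) (f=6, h=2) → closed; open now [(0,1) g=2 f=8, (0,2) g=1 f=8, (1,0) g=2 f=8, (1,3) g=1 f=8, (2,0) g=3 f=8, (2,2) g=1 f=6, (3,0) g=4 f=8, (3,2) g=4 f=8, (4,0) g=5 f=8, (4,2) g=5 f=8, (5,1) g=5 f=6]

order=[(1,1) → (2,1) → (3,1) → (4,1)]; open=[(0,1) g=2 f=8, (0,2) g=1 f=8, (1,0) g=2 f=8, (1,3) g=1 f=8, (2,0) g=3 f=8, (2,2) g=1 f=6, (3,0) g=4 f=8, (3,2) g=4 f=8, (4,0) g=5 f=8, (4,2) g=5 f=8, (5,1) g=5 f=6]; closed=[(1,1), (1,2), (2,1), (3,1), (4,1)]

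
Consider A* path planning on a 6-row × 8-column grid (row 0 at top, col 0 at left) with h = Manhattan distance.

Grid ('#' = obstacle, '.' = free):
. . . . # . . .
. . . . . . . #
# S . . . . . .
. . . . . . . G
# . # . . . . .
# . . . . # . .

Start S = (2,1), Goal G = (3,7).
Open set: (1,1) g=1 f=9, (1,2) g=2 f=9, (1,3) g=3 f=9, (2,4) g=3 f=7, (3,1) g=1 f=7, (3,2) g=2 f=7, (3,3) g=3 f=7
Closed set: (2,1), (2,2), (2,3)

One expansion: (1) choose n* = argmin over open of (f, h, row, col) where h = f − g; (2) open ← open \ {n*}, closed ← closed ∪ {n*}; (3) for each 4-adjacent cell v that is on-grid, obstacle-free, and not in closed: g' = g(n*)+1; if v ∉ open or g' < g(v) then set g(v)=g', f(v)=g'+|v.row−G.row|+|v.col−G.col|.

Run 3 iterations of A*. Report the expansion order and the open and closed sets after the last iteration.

order=[(2,4) → (2,5) → (2,6)]; open=[(1,1) g=1 f=9, (1,2) g=2 f=9, (1,3) g=3 f=9, (1,4) g=4 f=9, (1,5) g=5 f=9, (1,6) g=6 f=9, (2,7) g=6 f=7, (3,1) g=1 f=7, (3,2) g=2 f=7, (3,3) g=3 f=7, (3,4) g=4 f=7, (3,5) g=5 f=7, (3,6) g=6 f=7]; closed=[(2,1), (2,2), (2,3), (2,4), (2,5), (2,6)]

step 1: expand (2,4) (f=7, h=4) → closed; open now [(1,1) g=1 f=9, (1,2) g=2 f=9, (1,3) g=3 f=9, (1,4) g=4 f=9, (2,5) g=4 f=7, (3,1) g=1 f=7, (3,2) g=2 f=7, (3,3) g=3 f=7, (3,4) g=4 f=7]
step 2: expand (2,5) (f=7, h=3) → closed; open now [(1,1) g=1 f=9, (1,2) g=2 f=9, (1,3) g=3 f=9, (1,4) g=4 f=9, (1,5) g=5 f=9, (2,6) g=5 f=7, (3,1) g=1 f=7, (3,2) g=2 f=7, (3,3) g=3 f=7, (3,4) g=4 f=7, (3,5) g=5 f=7]
step 3: expand (2,6) (f=7, h=2) → closed; open now [(1,1) g=1 f=9, (1,2) g=2 f=9, (1,3) g=3 f=9, (1,4) g=4 f=9, (1,5) g=5 f=9, (1,6) g=6 f=9, (2,7) g=6 f=7, (3,1) g=1 f=7, (3,2) g=2 f=7, (3,3) g=3 f=7, (3,4) g=4 f=7, (3,5) g=5 f=7, (3,6) g=6 f=7]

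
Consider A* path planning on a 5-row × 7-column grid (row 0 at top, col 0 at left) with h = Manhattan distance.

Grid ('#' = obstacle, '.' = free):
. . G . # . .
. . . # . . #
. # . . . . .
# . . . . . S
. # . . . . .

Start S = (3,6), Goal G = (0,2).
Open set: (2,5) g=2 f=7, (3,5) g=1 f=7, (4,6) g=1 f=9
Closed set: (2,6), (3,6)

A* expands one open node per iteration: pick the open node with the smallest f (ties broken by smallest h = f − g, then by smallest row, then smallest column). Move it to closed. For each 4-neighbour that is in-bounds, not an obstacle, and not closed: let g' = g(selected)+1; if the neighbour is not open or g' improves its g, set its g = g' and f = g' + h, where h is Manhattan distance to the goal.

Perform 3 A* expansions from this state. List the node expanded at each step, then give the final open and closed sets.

step 1: expand (2,5) (f=7, h=5) → closed; open now [(1,5) g=3 f=7, (2,4) g=3 f=7, (3,5) g=1 f=7, (4,6) g=1 f=9]
step 2: expand (1,5) (f=7, h=4) → closed; open now [(0,5) g=4 f=7, (1,4) g=4 f=7, (2,4) g=3 f=7, (3,5) g=1 f=7, (4,6) g=1 f=9]
step 3: expand (0,5) (f=7, h=3) → closed; open now [(0,6) g=5 f=9, (1,4) g=4 f=7, (2,4) g=3 f=7, (3,5) g=1 f=7, (4,6) g=1 f=9]

order=[(2,5) → (1,5) → (0,5)]; open=[(0,6) g=5 f=9, (1,4) g=4 f=7, (2,4) g=3 f=7, (3,5) g=1 f=7, (4,6) g=1 f=9]; closed=[(0,5), (1,5), (2,5), (2,6), (3,6)]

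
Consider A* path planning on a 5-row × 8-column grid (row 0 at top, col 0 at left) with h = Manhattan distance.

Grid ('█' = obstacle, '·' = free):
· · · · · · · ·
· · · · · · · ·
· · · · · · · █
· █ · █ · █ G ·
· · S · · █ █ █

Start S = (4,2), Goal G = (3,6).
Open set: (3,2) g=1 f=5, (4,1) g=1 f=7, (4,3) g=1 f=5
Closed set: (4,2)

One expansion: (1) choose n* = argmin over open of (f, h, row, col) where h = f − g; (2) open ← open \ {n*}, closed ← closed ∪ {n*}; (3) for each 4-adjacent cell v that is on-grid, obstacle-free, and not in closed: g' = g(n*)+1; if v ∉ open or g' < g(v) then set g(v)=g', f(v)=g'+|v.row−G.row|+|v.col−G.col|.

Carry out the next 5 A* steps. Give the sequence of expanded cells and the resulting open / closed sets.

step 1: expand (3,2) (f=5, h=4) → closed; open now [(2,2) g=2 f=7, (4,1) g=1 f=7, (4,3) g=1 f=5]
step 2: expand (4,3) (f=5, h=4) → closed; open now [(2,2) g=2 f=7, (4,1) g=1 f=7, (4,4) g=2 f=5]
step 3: expand (4,4) (f=5, h=3) → closed; open now [(2,2) g=2 f=7, (3,4) g=3 f=5, (4,1) g=1 f=7]
step 4: expand (3,4) (f=5, h=2) → closed; open now [(2,2) g=2 f=7, (2,4) g=4 f=7, (4,1) g=1 f=7]
step 5: expand (2,4) (f=7, h=3) → closed; open now [(1,4) g=5 f=9, (2,2) g=2 f=7, (2,3) g=5 f=9, (2,5) g=5 f=7, (4,1) g=1 f=7]

order=[(3,2) → (4,3) → (4,4) → (3,4) → (2,4)]; open=[(1,4) g=5 f=9, (2,2) g=2 f=7, (2,3) g=5 f=9, (2,5) g=5 f=7, (4,1) g=1 f=7]; closed=[(2,4), (3,2), (3,4), (4,2), (4,3), (4,4)]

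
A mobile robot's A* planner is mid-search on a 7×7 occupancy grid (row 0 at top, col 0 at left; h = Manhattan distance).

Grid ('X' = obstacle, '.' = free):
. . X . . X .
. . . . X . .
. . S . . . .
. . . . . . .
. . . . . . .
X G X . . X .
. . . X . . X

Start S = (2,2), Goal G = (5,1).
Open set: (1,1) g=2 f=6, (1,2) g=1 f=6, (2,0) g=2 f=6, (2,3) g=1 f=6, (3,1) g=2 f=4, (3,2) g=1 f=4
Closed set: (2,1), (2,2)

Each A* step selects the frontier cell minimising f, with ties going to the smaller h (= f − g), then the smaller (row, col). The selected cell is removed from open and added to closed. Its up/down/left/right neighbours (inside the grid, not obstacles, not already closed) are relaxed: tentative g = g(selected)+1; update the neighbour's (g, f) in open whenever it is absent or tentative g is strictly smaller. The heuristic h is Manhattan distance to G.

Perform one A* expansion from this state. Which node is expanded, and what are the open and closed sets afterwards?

expanded=(3,1); open=[(1,1) g=2 f=6, (1,2) g=1 f=6, (2,0) g=2 f=6, (2,3) g=1 f=6, (3,0) g=3 f=6, (3,2) g=1 f=4, (4,1) g=3 f=4]; closed=[(2,1), (2,2), (3,1)]

step 1: expand (3,1) (f=4, h=2) → closed; open now [(1,1) g=2 f=6, (1,2) g=1 f=6, (2,0) g=2 f=6, (2,3) g=1 f=6, (3,0) g=3 f=6, (3,2) g=1 f=4, (4,1) g=3 f=4]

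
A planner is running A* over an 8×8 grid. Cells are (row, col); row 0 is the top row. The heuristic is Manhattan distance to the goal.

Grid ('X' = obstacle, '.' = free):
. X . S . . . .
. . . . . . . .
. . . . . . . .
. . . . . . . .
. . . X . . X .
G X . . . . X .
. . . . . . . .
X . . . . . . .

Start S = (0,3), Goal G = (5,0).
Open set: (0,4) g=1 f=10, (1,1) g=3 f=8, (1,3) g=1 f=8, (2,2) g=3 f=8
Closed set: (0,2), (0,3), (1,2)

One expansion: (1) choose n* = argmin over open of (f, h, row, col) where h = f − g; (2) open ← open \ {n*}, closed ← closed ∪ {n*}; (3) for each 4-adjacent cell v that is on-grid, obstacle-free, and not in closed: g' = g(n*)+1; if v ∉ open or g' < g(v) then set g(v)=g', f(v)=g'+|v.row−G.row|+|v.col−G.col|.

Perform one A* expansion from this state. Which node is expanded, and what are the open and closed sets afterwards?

expanded=(1,1); open=[(0,4) g=1 f=10, (1,0) g=4 f=8, (1,3) g=1 f=8, (2,1) g=4 f=8, (2,2) g=3 f=8]; closed=[(0,2), (0,3), (1,1), (1,2)]

step 1: expand (1,1) (f=8, h=5) → closed; open now [(0,4) g=1 f=10, (1,0) g=4 f=8, (1,3) g=1 f=8, (2,1) g=4 f=8, (2,2) g=3 f=8]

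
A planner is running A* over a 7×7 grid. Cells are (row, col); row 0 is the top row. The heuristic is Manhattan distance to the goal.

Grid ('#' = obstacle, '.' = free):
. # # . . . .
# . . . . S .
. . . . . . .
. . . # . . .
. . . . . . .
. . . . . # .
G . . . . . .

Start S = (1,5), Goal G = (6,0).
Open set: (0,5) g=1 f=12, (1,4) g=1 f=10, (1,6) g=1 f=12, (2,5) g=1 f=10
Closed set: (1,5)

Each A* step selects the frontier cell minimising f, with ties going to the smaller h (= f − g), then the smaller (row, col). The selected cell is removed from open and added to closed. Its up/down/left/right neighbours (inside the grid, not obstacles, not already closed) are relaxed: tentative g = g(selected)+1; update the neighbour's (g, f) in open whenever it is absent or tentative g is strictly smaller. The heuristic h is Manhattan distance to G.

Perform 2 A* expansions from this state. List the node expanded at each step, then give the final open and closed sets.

order=[(1,4) → (1,3)]; open=[(0,3) g=3 f=12, (0,4) g=2 f=12, (0,5) g=1 f=12, (1,2) g=3 f=10, (1,6) g=1 f=12, (2,3) g=3 f=10, (2,4) g=2 f=10, (2,5) g=1 f=10]; closed=[(1,3), (1,4), (1,5)]

step 1: expand (1,4) (f=10, h=9) → closed; open now [(0,4) g=2 f=12, (0,5) g=1 f=12, (1,3) g=2 f=10, (1,6) g=1 f=12, (2,4) g=2 f=10, (2,5) g=1 f=10]
step 2: expand (1,3) (f=10, h=8) → closed; open now [(0,3) g=3 f=12, (0,4) g=2 f=12, (0,5) g=1 f=12, (1,2) g=3 f=10, (1,6) g=1 f=12, (2,3) g=3 f=10, (2,4) g=2 f=10, (2,5) g=1 f=10]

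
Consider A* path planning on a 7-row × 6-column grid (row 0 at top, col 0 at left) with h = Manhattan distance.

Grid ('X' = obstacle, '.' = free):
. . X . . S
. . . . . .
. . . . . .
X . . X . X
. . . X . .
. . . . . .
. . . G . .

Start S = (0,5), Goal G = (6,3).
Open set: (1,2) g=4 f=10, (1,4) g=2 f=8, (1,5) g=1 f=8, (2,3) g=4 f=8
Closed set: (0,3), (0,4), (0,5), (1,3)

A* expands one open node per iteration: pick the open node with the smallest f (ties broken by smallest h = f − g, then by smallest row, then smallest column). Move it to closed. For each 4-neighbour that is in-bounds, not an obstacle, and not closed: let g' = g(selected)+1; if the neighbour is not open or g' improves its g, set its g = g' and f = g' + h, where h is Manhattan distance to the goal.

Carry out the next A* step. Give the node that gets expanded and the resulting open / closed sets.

expanded=(2,3); open=[(1,2) g=4 f=10, (1,4) g=2 f=8, (1,5) g=1 f=8, (2,2) g=5 f=10, (2,4) g=5 f=10]; closed=[(0,3), (0,4), (0,5), (1,3), (2,3)]

step 1: expand (2,3) (f=8, h=4) → closed; open now [(1,2) g=4 f=10, (1,4) g=2 f=8, (1,5) g=1 f=8, (2,2) g=5 f=10, (2,4) g=5 f=10]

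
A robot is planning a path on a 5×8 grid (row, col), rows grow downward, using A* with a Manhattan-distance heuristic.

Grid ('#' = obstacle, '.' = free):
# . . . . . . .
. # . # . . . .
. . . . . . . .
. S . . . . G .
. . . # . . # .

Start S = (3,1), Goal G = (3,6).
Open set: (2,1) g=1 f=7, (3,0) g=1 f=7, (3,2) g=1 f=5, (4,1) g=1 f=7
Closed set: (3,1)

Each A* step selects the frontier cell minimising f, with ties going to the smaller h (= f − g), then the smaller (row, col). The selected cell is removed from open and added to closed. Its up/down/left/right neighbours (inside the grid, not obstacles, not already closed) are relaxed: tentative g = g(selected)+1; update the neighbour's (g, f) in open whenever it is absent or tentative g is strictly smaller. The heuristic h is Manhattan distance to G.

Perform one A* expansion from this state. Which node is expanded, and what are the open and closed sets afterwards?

step 1: expand (3,2) (f=5, h=4) → closed; open now [(2,1) g=1 f=7, (2,2) g=2 f=7, (3,0) g=1 f=7, (3,3) g=2 f=5, (4,1) g=1 f=7, (4,2) g=2 f=7]

expanded=(3,2); open=[(2,1) g=1 f=7, (2,2) g=2 f=7, (3,0) g=1 f=7, (3,3) g=2 f=5, (4,1) g=1 f=7, (4,2) g=2 f=7]; closed=[(3,1), (3,2)]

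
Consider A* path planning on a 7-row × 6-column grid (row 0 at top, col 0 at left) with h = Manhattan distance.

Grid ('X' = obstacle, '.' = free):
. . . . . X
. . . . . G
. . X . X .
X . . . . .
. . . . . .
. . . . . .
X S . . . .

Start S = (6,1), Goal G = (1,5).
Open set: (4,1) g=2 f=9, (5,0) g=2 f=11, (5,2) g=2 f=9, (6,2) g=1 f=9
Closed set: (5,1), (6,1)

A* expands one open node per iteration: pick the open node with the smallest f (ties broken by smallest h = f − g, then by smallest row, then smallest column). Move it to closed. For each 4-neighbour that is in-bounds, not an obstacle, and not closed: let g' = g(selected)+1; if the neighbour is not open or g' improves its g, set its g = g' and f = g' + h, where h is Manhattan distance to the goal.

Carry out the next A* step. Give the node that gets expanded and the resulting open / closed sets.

expanded=(4,1); open=[(3,1) g=3 f=9, (4,0) g=3 f=11, (4,2) g=3 f=9, (5,0) g=2 f=11, (5,2) g=2 f=9, (6,2) g=1 f=9]; closed=[(4,1), (5,1), (6,1)]

step 1: expand (4,1) (f=9, h=7) → closed; open now [(3,1) g=3 f=9, (4,0) g=3 f=11, (4,2) g=3 f=9, (5,0) g=2 f=11, (5,2) g=2 f=9, (6,2) g=1 f=9]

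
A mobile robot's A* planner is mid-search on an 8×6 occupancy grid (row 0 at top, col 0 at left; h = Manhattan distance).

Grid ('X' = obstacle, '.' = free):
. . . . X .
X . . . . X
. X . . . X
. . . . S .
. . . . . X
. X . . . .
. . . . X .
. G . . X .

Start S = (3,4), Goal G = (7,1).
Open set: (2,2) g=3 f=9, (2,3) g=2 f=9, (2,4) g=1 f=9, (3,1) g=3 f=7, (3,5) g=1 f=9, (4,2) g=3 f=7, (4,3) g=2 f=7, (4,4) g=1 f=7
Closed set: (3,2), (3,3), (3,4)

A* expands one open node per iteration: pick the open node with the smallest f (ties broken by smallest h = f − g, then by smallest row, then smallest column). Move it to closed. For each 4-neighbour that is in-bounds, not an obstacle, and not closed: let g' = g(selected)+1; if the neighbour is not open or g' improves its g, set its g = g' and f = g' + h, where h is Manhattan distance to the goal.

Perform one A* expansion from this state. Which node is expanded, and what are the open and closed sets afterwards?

expanded=(3,1); open=[(2,2) g=3 f=9, (2,3) g=2 f=9, (2,4) g=1 f=9, (3,0) g=4 f=9, (3,5) g=1 f=9, (4,1) g=4 f=7, (4,2) g=3 f=7, (4,3) g=2 f=7, (4,4) g=1 f=7]; closed=[(3,1), (3,2), (3,3), (3,4)]

step 1: expand (3,1) (f=7, h=4) → closed; open now [(2,2) g=3 f=9, (2,3) g=2 f=9, (2,4) g=1 f=9, (3,0) g=4 f=9, (3,5) g=1 f=9, (4,1) g=4 f=7, (4,2) g=3 f=7, (4,3) g=2 f=7, (4,4) g=1 f=7]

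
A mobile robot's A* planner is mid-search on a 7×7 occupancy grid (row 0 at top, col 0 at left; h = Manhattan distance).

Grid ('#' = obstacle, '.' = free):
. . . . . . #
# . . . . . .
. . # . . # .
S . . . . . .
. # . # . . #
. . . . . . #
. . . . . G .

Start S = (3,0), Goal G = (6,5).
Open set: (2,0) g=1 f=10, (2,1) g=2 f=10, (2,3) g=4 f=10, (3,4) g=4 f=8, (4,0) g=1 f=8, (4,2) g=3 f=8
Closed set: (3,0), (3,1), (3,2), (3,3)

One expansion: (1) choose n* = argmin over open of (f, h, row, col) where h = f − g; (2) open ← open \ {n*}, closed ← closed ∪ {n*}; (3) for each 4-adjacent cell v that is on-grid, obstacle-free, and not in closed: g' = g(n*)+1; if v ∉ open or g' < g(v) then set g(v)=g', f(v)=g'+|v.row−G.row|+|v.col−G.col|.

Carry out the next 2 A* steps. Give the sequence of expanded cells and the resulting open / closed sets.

order=[(3,4) → (3,5)]; open=[(2,0) g=1 f=10, (2,1) g=2 f=10, (2,3) g=4 f=10, (2,4) g=5 f=10, (3,6) g=6 f=10, (4,0) g=1 f=8, (4,2) g=3 f=8, (4,4) g=5 f=8, (4,5) g=6 f=8]; closed=[(3,0), (3,1), (3,2), (3,3), (3,4), (3,5)]

step 1: expand (3,4) (f=8, h=4) → closed; open now [(2,0) g=1 f=10, (2,1) g=2 f=10, (2,3) g=4 f=10, (2,4) g=5 f=10, (3,5) g=5 f=8, (4,0) g=1 f=8, (4,2) g=3 f=8, (4,4) g=5 f=8]
step 2: expand (3,5) (f=8, h=3) → closed; open now [(2,0) g=1 f=10, (2,1) g=2 f=10, (2,3) g=4 f=10, (2,4) g=5 f=10, (3,6) g=6 f=10, (4,0) g=1 f=8, (4,2) g=3 f=8, (4,4) g=5 f=8, (4,5) g=6 f=8]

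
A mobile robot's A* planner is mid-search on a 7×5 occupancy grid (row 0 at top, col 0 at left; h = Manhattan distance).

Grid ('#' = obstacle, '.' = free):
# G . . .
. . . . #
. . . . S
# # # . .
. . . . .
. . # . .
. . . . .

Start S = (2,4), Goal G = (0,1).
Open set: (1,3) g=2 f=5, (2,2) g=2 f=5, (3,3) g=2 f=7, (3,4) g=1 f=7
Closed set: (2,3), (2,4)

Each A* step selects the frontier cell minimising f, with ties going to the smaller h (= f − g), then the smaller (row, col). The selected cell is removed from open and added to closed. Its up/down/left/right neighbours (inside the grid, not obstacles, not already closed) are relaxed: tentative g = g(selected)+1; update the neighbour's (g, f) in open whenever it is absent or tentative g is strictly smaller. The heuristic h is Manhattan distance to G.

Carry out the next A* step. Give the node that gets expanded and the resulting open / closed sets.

step 1: expand (1,3) (f=5, h=3) → closed; open now [(0,3) g=3 f=5, (1,2) g=3 f=5, (2,2) g=2 f=5, (3,3) g=2 f=7, (3,4) g=1 f=7]

expanded=(1,3); open=[(0,3) g=3 f=5, (1,2) g=3 f=5, (2,2) g=2 f=5, (3,3) g=2 f=7, (3,4) g=1 f=7]; closed=[(1,3), (2,3), (2,4)]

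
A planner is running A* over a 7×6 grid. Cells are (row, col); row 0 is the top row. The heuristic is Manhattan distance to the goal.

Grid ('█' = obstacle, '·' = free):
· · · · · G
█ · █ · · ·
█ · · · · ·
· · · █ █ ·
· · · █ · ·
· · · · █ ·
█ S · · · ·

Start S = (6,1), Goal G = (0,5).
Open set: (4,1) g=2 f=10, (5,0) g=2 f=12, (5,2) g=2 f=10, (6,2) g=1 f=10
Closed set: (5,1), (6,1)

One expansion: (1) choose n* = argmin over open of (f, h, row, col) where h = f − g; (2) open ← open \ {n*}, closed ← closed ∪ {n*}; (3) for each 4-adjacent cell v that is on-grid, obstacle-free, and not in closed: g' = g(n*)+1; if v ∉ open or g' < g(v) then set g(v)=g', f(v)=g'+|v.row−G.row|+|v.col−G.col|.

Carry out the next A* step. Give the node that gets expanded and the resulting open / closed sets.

expanded=(4,1); open=[(3,1) g=3 f=10, (4,0) g=3 f=12, (4,2) g=3 f=10, (5,0) g=2 f=12, (5,2) g=2 f=10, (6,2) g=1 f=10]; closed=[(4,1), (5,1), (6,1)]

step 1: expand (4,1) (f=10, h=8) → closed; open now [(3,1) g=3 f=10, (4,0) g=3 f=12, (4,2) g=3 f=10, (5,0) g=2 f=12, (5,2) g=2 f=10, (6,2) g=1 f=10]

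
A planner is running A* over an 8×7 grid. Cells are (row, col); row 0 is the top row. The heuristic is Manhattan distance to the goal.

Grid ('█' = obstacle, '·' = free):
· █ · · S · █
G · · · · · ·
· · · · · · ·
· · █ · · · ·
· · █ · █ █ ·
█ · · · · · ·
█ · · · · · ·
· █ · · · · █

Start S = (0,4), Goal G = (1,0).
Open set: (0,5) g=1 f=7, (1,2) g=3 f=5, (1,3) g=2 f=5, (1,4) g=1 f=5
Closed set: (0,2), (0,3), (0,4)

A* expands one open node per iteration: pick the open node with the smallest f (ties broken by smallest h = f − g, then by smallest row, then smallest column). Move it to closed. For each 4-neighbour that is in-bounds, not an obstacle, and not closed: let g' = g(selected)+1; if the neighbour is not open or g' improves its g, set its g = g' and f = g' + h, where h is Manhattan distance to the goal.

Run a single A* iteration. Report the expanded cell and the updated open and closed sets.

step 1: expand (1,2) (f=5, h=2) → closed; open now [(0,5) g=1 f=7, (1,1) g=4 f=5, (1,3) g=2 f=5, (1,4) g=1 f=5, (2,2) g=4 f=7]

expanded=(1,2); open=[(0,5) g=1 f=7, (1,1) g=4 f=5, (1,3) g=2 f=5, (1,4) g=1 f=5, (2,2) g=4 f=7]; closed=[(0,2), (0,3), (0,4), (1,2)]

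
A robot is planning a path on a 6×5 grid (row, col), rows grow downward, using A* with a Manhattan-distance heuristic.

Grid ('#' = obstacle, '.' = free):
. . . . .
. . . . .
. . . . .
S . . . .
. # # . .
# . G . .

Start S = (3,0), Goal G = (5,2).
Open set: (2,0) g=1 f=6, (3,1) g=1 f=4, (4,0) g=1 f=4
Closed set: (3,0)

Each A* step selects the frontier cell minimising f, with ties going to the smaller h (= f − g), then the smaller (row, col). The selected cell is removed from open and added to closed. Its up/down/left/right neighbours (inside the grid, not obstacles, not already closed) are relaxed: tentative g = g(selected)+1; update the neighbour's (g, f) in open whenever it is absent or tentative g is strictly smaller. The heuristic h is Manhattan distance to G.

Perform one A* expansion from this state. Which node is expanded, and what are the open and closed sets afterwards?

expanded=(3,1); open=[(2,0) g=1 f=6, (2,1) g=2 f=6, (3,2) g=2 f=4, (4,0) g=1 f=4]; closed=[(3,0), (3,1)]

step 1: expand (3,1) (f=4, h=3) → closed; open now [(2,0) g=1 f=6, (2,1) g=2 f=6, (3,2) g=2 f=4, (4,0) g=1 f=4]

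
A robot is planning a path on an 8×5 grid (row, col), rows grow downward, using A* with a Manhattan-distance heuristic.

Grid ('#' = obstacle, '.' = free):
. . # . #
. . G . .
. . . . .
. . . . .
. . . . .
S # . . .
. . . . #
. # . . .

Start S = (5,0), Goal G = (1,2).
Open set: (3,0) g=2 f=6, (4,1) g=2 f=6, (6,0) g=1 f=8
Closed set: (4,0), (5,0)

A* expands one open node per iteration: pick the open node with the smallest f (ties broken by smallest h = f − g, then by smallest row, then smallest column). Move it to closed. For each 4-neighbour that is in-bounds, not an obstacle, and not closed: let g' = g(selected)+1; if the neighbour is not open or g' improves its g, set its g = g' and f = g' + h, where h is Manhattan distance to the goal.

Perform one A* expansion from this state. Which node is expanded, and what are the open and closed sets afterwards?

step 1: expand (3,0) (f=6, h=4) → closed; open now [(2,0) g=3 f=6, (3,1) g=3 f=6, (4,1) g=2 f=6, (6,0) g=1 f=8]

expanded=(3,0); open=[(2,0) g=3 f=6, (3,1) g=3 f=6, (4,1) g=2 f=6, (6,0) g=1 f=8]; closed=[(3,0), (4,0), (5,0)]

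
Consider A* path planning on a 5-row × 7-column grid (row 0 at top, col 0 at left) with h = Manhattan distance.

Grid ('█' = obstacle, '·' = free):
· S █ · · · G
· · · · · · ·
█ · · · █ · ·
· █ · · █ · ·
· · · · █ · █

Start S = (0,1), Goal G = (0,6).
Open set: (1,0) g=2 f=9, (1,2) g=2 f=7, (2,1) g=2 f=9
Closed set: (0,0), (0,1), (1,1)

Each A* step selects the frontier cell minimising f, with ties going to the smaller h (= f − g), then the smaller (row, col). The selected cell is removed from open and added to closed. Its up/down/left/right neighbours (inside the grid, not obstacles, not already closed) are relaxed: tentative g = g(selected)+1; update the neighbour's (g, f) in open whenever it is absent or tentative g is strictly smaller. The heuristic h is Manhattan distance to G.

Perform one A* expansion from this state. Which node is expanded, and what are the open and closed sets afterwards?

expanded=(1,2); open=[(1,0) g=2 f=9, (1,3) g=3 f=7, (2,1) g=2 f=9, (2,2) g=3 f=9]; closed=[(0,0), (0,1), (1,1), (1,2)]

step 1: expand (1,2) (f=7, h=5) → closed; open now [(1,0) g=2 f=9, (1,3) g=3 f=7, (2,1) g=2 f=9, (2,2) g=3 f=9]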